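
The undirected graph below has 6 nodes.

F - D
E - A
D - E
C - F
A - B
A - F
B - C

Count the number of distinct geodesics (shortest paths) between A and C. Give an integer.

The shortest distance is 2. The length-2 paths are: A–B–C; A–F–C.
That gives 2 distinct shortest paths.

2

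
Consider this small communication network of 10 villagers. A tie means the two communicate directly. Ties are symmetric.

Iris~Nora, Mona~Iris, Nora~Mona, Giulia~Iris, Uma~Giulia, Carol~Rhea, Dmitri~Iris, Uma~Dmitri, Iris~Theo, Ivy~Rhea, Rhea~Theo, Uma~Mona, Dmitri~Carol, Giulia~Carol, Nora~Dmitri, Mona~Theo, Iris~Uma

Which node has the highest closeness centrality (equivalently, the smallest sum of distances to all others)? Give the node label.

Iris

Farness (sum of distances to all others) for each node — Carol:16, Dmitri:15, Giulia:16, Iris:13, Ivy:25, Mona:16, Nora:18, Rhea:17, Theo:15, Uma:17.
The smallest farness is 13, for Iris, so Iris has the highest closeness.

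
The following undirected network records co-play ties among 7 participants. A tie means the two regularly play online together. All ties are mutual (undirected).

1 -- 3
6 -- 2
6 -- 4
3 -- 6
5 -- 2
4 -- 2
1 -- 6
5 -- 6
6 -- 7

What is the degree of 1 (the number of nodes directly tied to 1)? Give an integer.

1 is directly tied to 3 and 6. That is 2 neighbors, so the degree of 1 is 2.

2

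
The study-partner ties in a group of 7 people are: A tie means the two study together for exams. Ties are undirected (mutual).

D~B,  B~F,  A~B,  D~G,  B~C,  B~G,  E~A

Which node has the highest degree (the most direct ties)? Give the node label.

B

Degrees — A:2, B:5, C:1, D:2, E:1, F:1, G:2.
The maximum is 5, attained only by B.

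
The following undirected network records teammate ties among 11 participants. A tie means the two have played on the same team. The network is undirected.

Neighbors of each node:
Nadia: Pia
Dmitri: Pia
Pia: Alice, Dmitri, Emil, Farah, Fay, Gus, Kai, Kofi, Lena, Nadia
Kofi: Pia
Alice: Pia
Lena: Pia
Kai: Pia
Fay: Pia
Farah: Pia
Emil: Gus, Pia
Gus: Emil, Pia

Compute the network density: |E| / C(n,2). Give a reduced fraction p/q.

1/5

There are 11 edges and 11 nodes, so the maximum possible is C(11,2) = 55.
Density = 11/55 = 1/5.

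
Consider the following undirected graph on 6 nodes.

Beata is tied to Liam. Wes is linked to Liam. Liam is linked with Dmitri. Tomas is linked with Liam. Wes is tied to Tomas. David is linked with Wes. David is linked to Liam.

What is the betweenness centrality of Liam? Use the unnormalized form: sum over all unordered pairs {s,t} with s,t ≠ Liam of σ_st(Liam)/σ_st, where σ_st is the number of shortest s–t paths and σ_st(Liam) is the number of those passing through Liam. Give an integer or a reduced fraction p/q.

Pairs whose geodesics pass through Liam — Tomas–Beata: 1; Tomas–Dmitri: 1; Tomas–David: 1/2; Beata–Dmitri: 1; Beata–David: 1; Beata–Wes: 1; Dmitri–David: 1; Dmitri–Wes: 1.
All other pairs contribute 0.
Summing the contributions gives betweenness(Liam) = 15/2.

15/2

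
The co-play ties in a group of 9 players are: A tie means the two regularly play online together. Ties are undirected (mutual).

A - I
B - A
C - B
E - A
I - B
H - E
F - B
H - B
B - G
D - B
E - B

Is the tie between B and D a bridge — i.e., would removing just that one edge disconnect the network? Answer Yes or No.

Yes

Without the B–D edge there is no alternate route between B and D, so the network disconnects. It is a bridge.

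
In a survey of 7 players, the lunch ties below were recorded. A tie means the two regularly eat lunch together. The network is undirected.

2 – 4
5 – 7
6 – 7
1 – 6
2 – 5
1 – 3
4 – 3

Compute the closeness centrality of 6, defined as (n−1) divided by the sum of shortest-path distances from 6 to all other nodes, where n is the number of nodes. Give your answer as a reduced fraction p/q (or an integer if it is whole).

Distances from 6: 1:1, 2:3, 3:2, 4:3, 5:2, 7:1. Sum = 12.
n = 7, so closeness = 6/12 = 1/2.

1/2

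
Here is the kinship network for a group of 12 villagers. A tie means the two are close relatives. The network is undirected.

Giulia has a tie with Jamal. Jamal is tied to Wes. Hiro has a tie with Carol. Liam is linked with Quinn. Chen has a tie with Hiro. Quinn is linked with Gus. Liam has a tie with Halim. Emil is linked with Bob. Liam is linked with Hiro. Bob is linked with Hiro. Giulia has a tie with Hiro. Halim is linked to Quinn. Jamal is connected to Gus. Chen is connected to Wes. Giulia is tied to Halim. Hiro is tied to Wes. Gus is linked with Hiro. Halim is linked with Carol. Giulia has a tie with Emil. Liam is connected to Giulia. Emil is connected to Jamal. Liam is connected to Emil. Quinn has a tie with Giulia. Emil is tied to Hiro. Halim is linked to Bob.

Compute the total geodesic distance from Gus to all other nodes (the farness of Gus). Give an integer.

19

Distances from Gus: Bob:2, Carol:2, Chen:2, Emil:2, Giulia:2, Halim:2, Hiro:1, Jamal:1, Liam:2, Quinn:1, Wes:2.
Sum = 2 + 2 + 2 + 2 + 2 + 2 + 1 + 1 + 2 + 1 + 2 = 19.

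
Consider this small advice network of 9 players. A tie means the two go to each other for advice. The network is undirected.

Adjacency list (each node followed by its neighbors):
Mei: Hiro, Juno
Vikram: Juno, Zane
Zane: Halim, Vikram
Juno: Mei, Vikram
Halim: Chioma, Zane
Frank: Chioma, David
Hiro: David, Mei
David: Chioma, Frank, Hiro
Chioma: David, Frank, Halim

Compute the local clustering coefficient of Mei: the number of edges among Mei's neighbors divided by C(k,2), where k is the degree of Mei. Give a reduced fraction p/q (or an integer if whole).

Mei's neighbors: Hiro and Juno (k = 2).
Possible neighbor pairs: C(2,2) = 1. Edges among them: none → e = 0.
Clustering(Mei) = 0/1.

0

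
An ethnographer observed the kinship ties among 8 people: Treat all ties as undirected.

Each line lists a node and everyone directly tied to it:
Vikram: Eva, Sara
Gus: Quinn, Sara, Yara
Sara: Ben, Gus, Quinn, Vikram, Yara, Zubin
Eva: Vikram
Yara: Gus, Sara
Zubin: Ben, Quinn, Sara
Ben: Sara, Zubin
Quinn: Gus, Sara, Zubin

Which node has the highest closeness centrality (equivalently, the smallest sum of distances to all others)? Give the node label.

Sara

Farness (sum of distances to all others) for each node — Ben:13, Eva:18, Gus:12, Quinn:12, Sara:8, Vikram:12, Yara:13, Zubin:12.
The smallest farness is 8, for Sara, so Sara has the highest closeness.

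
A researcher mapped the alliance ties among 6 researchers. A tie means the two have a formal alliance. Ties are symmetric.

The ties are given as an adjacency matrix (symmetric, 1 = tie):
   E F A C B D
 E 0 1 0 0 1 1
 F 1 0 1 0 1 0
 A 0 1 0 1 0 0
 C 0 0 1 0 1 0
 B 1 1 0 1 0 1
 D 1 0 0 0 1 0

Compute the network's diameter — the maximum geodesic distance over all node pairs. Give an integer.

3

Eccentricity of each node (its greatest distance to any other): A:3, B:2, C:2, D:3, E:2, F:2.
The maximum eccentricity is 3, realized for instance by the pair A–D via A – F – E – D. So the diameter is 3.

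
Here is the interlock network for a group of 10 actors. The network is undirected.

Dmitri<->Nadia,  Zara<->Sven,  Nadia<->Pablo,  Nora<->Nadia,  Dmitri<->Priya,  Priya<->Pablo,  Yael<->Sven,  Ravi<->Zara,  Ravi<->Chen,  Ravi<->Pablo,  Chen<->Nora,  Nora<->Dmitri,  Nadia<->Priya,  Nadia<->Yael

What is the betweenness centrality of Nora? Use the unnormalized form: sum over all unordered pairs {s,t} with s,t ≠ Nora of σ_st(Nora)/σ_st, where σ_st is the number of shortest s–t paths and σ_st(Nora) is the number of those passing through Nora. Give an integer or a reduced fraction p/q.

Pairs whose geodesics pass through Nora — Priya–Chen: 2/3; Dmitri–Chen: 1; Dmitri–Ravi: 1/3; Dmitri–Zara: 1/4; Chen–Yael: 1; Chen–Nadia: 1.
All other pairs contribute 0.
Summing the contributions gives betweenness(Nora) = 17/4.

17/4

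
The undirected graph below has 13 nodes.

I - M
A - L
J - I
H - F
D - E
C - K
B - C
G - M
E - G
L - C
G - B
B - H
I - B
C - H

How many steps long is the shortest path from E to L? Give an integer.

4

One shortest route is E – G – B – C – L, which uses 4 edges, and at distance 3 from E we only reach {C, H, I}, which does not include L. So d(E,L) = 4.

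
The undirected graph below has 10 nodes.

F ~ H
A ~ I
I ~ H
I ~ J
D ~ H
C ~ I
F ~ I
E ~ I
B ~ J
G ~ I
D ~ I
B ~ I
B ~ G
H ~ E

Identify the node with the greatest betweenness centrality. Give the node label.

Unnormalized betweenness of each node: A:0, B:1/2, C:0, D:0, E:0, F:0, G:0, H:3/2, I:29, J:0.
I has the largest value, 29, making it the main broker — the node through which the most shortest paths run.

I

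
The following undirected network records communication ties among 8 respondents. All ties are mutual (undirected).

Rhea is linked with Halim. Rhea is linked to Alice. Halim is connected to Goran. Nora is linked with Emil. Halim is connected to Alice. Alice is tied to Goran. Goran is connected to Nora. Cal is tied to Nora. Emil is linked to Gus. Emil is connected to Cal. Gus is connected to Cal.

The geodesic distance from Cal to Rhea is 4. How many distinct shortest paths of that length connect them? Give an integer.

2

The shortest distance is 4. The length-4 paths are: Cal–Nora–Goran–Alice–Rhea; Cal–Nora–Goran–Halim–Rhea.
That gives 2 distinct shortest paths.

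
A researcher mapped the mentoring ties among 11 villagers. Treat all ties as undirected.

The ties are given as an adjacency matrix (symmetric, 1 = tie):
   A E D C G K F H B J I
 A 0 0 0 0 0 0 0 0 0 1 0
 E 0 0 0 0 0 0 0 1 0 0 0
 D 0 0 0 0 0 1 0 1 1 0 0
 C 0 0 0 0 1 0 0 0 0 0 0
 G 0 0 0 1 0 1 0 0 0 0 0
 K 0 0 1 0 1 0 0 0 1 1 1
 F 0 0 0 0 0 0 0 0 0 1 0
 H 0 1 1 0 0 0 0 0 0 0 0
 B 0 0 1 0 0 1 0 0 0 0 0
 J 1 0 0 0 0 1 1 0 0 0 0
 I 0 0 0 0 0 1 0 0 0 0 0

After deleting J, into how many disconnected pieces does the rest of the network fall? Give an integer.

Without J, the remaining ties split the others into: {A}; {B, C, D, E, G, H, I, K}; {F}.
That's 3 separate components.

3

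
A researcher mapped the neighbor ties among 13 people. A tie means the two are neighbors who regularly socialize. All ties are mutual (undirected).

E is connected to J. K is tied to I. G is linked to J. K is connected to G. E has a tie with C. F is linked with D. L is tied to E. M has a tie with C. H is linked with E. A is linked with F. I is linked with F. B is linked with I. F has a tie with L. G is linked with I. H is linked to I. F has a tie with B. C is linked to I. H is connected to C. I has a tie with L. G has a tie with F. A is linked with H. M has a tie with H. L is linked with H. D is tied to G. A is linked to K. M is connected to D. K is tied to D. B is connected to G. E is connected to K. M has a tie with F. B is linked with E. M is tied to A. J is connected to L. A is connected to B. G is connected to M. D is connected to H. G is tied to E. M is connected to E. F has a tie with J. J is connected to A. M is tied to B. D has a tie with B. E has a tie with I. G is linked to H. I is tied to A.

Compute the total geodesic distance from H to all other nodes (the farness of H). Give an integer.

16

Distances from H: A:1, B:2, C:1, D:1, E:1, F:2, G:1, I:1, J:2, K:2, L:1, M:1.
Sum = 1 + 2 + 1 + 1 + 1 + 2 + 1 + 1 + 2 + 2 + 1 + 1 = 16.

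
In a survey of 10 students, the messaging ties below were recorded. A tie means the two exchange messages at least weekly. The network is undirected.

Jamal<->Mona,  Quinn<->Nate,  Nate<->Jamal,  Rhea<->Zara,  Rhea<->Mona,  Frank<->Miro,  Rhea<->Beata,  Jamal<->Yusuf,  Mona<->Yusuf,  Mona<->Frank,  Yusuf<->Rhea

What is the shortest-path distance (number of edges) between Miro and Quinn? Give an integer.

5

One shortest route is Miro – Frank – Mona – Jamal – Nate – Quinn, which uses 5 edges, and at distance 4 from Miro we only reach {Beata, Nate, Zara}, which does not include Quinn. So d(Miro,Quinn) = 5.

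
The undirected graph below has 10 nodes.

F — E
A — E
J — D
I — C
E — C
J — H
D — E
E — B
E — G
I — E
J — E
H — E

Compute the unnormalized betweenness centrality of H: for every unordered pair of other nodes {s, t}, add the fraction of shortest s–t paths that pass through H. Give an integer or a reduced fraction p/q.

No shortest path between any pair of other nodes passes through H.
Summing the contributions gives betweenness(H) = 0.

0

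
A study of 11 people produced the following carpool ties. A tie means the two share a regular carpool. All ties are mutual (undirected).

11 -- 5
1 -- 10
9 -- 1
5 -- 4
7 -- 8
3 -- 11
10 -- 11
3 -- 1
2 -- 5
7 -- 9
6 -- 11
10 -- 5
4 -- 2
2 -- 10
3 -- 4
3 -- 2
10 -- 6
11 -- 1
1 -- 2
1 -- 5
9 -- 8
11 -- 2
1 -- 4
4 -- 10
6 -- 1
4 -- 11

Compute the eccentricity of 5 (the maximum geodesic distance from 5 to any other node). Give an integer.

Distances from 5: 1:1, 2:1, 3:2, 4:1, 6:2, 7:3, 8:3, 9:2, 10:1, 11:1.
The largest is 3 (to 8 and 7), so the eccentricity of 5 is 3.

3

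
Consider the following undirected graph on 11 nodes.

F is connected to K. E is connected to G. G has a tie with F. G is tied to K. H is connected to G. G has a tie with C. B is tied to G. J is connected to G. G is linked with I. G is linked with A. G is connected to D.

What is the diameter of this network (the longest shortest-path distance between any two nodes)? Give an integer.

2

Eccentricity of each node (its greatest distance to any other): A:2, B:2, C:2, D:2, E:2, F:2, G:1, H:2, I:2, J:2, K:2.
The maximum eccentricity is 2, realized for instance by the pair E–F via E – G – F. So the diameter is 2.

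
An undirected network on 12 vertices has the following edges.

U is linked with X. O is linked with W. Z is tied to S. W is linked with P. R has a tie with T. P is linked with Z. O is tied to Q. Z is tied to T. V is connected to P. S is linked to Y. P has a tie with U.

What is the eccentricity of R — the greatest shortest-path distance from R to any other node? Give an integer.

Distances from R: O:5, P:3, Q:6, S:3, T:1, U:4, V:4, W:4, X:5, Y:4, Z:2.
The largest is 6 (to Q), so the eccentricity of R is 6.

6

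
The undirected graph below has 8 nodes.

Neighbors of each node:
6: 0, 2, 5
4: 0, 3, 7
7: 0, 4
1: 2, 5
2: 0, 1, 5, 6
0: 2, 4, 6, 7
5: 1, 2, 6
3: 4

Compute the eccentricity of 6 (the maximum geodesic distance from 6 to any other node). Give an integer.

3

Distances from 6: 0:1, 1:2, 2:1, 3:3, 4:2, 5:1, 7:2.
The largest is 3 (to 3), so the eccentricity of 6 is 3.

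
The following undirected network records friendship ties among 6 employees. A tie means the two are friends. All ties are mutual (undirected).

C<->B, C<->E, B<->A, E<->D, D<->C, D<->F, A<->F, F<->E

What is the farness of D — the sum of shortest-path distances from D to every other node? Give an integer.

Distances from D: A:2, B:2, C:1, E:1, F:1.
Sum = 2 + 2 + 1 + 1 + 1 = 7.

7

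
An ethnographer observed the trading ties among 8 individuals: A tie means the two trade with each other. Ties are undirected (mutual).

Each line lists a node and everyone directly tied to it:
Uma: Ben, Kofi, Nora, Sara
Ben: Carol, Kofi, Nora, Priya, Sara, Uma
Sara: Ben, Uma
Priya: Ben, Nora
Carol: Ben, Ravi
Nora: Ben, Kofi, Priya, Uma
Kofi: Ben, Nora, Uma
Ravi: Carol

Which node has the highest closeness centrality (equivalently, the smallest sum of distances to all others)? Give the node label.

Ben

Farness (sum of distances to all others) for each node — Ben:8, Carol:12, Kofi:12, Nora:11, Priya:13, Ravi:18, Sara:13, Uma:11.
The smallest farness is 8, for Ben, so Ben has the highest closeness.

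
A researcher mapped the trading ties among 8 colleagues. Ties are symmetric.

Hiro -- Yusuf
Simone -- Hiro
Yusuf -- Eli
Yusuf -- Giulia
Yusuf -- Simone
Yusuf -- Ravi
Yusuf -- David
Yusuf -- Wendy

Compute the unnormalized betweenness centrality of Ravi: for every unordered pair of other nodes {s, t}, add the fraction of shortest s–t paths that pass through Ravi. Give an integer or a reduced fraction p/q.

0

No shortest path between any pair of other nodes passes through Ravi.
Summing the contributions gives betweenness(Ravi) = 0.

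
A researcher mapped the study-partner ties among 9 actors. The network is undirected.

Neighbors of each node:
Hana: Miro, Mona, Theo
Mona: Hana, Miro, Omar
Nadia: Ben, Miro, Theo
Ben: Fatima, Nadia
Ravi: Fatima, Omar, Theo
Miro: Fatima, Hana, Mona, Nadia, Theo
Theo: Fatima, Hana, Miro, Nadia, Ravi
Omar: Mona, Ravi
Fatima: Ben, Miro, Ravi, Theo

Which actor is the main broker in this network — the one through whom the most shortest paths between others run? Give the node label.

Unnormalized betweenness of each node: Ben:1/3, Fatima:9/2, Hana:1/2, Miro:35/6, Mona:5/2, Nadia:2, Omar:1, Ravi:7/2, Theo:29/6.
Miro has the largest value, 35/6, making it the main broker — the node through which the most shortest paths run.

Miro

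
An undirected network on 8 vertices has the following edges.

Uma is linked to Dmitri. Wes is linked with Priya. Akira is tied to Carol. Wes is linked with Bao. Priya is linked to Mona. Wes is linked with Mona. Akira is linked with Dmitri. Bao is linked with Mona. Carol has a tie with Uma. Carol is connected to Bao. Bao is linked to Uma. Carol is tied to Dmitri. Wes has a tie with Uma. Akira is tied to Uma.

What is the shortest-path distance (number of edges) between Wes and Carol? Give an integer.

2

One shortest route is Wes – Bao – Carol, which uses 2 edges, and Wes and Carol are not directly tied, so nothing shorter exists. So d(Wes,Carol) = 2.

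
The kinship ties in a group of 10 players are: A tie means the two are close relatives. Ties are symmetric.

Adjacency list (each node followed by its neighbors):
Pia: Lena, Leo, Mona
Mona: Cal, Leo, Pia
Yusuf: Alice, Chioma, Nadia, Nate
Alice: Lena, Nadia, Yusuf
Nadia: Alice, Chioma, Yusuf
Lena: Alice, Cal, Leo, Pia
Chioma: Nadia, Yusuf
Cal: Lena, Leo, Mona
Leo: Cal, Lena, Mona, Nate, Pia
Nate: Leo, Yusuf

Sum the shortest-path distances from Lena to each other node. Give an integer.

Distances from Lena: Alice:1, Cal:1, Chioma:3, Leo:1, Mona:2, Nadia:2, Nate:2, Pia:1, Yusuf:2.
Sum = 1 + 1 + 3 + 1 + 2 + 2 + 2 + 1 + 2 = 15.

15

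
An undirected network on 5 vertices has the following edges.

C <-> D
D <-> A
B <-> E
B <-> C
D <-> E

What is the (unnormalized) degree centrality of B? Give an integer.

B is directly tied to C and E. That is 2 neighbors, so the degree of B is 2.

2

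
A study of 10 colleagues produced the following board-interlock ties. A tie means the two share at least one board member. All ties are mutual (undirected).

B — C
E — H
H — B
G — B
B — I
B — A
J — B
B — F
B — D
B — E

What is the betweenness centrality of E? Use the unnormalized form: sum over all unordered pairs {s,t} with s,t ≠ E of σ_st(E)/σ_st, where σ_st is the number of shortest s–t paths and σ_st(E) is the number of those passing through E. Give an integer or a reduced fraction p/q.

0

No shortest path between any pair of other nodes passes through E.
Summing the contributions gives betweenness(E) = 0.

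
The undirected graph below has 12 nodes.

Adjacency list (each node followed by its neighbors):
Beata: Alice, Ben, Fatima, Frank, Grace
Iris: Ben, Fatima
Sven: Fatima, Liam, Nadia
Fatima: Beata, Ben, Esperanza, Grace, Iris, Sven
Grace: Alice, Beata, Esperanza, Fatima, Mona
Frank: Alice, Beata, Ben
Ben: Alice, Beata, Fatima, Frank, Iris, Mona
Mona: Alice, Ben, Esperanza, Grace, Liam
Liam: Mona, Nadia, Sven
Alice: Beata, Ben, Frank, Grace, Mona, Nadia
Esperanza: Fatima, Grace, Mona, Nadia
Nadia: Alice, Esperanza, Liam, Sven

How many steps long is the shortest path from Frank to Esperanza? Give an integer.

3

One shortest route is Frank – Beata – Fatima – Esperanza, which uses 3 edges, and at distance 2 from Frank we only reach {Fatima, Grace, Iris, Mona, Nadia}, which does not include Esperanza. So d(Frank,Esperanza) = 3.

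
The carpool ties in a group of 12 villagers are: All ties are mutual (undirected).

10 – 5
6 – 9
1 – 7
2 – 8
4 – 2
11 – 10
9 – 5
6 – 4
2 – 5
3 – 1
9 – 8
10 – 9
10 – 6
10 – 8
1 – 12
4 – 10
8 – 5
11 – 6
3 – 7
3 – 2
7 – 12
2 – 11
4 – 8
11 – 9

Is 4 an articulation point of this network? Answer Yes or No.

Even without 4, every remaining node can still reach every other (the residual graph is connected), so 4 is not a cut vertex.

No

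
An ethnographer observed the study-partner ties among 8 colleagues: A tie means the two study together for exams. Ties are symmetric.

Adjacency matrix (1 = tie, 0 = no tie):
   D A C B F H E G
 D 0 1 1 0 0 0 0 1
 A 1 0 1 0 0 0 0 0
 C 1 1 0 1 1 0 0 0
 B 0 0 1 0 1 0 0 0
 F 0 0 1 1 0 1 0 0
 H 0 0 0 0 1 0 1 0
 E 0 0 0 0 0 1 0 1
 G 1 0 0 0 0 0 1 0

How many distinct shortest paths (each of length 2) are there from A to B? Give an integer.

The shortest distance is 2, and the only length-2 path is A–C–B. So there is exactly 1 shortest path.

1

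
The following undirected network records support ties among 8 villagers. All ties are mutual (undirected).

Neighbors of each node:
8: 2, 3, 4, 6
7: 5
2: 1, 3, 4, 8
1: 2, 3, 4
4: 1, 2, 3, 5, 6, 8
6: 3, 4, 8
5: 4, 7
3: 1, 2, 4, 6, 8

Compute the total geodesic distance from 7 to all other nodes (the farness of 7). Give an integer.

Distances from 7: 1:3, 2:3, 3:3, 4:2, 5:1, 6:3, 8:3.
Sum = 3 + 3 + 3 + 2 + 1 + 3 + 3 = 18.

18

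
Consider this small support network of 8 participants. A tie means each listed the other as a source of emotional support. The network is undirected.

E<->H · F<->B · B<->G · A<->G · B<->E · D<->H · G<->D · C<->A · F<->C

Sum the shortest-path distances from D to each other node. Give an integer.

14

Distances from D: A:2, B:2, C:3, E:2, F:3, G:1, H:1.
Sum = 2 + 2 + 3 + 2 + 3 + 1 + 1 = 14.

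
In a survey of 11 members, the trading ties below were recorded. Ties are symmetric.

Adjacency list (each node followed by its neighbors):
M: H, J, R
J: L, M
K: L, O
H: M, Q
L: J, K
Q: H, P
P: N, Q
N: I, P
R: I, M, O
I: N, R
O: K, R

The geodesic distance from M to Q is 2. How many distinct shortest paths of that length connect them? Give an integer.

The shortest distance is 2, and the only length-2 path is M–H–Q. So there is exactly 1 shortest path.

1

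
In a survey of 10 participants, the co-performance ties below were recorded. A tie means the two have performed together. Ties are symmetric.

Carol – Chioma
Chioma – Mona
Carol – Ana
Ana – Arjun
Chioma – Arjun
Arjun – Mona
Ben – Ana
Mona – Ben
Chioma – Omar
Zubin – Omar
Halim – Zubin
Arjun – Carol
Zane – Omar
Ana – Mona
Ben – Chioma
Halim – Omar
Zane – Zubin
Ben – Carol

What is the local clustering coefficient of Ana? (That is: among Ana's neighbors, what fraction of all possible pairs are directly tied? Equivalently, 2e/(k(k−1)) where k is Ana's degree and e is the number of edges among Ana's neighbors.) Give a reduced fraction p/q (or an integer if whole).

Ana's neighbors: Arjun, Ben, Carol, and Mona (k = 4).
Possible neighbor pairs: C(4,2) = 6. Edges among them: Arjun–Carol, Arjun–Mona, Ben–Carol, Ben–Mona → e = 4.
Clustering(Ana) = 4/6 = 2/3.

2/3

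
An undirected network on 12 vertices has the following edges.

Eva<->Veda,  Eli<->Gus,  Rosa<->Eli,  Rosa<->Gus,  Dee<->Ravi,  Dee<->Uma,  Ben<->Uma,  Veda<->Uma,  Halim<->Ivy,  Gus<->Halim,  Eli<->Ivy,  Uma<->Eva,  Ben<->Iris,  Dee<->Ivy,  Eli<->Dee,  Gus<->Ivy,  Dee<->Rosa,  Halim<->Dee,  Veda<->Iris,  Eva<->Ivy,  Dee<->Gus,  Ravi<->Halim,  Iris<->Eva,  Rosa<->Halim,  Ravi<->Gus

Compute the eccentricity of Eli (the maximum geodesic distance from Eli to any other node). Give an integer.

3

Distances from Eli: Ben:3, Dee:1, Eva:2, Gus:1, Halim:2, Iris:3, Ivy:1, Ravi:2, Rosa:1, Uma:2, Veda:3.
The largest is 3 (to Veda, Ben, and Iris), so the eccentricity of Eli is 3.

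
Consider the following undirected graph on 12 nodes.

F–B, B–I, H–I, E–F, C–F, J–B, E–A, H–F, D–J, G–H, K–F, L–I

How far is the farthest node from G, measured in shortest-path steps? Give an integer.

5

Distances from G: A:4, B:3, C:3, D:5, E:3, F:2, H:1, I:2, J:4, K:3, L:3.
The largest is 5 (to D), so the eccentricity of G is 5.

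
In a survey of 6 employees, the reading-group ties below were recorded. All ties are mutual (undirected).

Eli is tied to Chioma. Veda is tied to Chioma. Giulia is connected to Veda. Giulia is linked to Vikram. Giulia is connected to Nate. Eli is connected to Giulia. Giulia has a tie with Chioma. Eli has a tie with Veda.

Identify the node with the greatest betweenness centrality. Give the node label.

Giulia

Unnormalized betweenness of each node: Chioma:0, Eli:0, Giulia:7, Nate:0, Veda:0, Vikram:0.
Giulia has the largest value, 7, making it the main broker — the node through which the most shortest paths run.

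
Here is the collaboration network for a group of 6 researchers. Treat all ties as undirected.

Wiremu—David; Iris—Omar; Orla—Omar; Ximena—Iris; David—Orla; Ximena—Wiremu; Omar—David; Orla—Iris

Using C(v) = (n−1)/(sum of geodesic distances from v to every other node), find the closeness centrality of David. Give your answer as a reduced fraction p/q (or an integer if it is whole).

Distances from David: Iris:2, Omar:1, Orla:1, Wiremu:1, Ximena:2. Sum = 7.
n = 6, so closeness = 5/7.

5/7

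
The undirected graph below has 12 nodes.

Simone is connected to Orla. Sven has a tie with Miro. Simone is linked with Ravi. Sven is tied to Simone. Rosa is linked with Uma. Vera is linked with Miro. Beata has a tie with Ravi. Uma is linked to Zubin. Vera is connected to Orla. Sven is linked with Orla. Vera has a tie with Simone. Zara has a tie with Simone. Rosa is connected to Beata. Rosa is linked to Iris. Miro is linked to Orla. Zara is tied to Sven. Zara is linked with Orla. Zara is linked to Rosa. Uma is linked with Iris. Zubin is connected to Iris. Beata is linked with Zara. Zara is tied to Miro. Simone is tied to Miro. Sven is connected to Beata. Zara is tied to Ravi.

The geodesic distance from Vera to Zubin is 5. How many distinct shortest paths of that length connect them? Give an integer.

6

The shortest distance is 5. The length-5 paths are: Vera–Miro–Zara–Rosa–Uma–Zubin; Vera–Orla–Zara–Rosa–Uma–Zubin; Vera–Simone–Zara–Rosa–Uma–Zubin; Vera–Miro–Zara–Rosa–Iris–Zubin; Vera–Orla–Zara–Rosa–Iris–Zubin; Vera–Simone–Zara–Rosa–Iris–Zubin.
That gives 6 distinct shortest paths.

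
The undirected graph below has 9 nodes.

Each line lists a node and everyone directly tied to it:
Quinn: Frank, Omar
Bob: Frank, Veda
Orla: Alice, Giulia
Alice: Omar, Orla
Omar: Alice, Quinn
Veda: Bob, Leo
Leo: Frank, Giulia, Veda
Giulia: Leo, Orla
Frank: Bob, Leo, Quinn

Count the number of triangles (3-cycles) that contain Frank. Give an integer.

0

Frank's neighbors are Bob, Leo, and Quinn, but none of them are tied to each other, so no triangle contains Frank.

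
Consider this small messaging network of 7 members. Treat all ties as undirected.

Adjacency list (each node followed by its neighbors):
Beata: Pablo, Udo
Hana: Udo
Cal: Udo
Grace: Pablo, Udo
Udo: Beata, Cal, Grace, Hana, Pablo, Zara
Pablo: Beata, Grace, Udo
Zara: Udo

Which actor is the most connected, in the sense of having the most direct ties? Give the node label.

Degrees — Beata:2, Cal:1, Grace:2, Hana:1, Pablo:3, Udo:6, Zara:1.
The maximum is 6, attained only by Udo.

Udo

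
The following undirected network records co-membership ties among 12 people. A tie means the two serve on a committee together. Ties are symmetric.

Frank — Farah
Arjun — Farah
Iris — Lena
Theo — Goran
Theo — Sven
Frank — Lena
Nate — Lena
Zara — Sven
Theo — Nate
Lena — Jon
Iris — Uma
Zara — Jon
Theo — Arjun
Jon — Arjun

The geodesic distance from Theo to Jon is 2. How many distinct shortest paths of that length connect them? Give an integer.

The shortest distance is 2, and the only length-2 path is Theo–Arjun–Jon. So there is exactly 1 shortest path.

1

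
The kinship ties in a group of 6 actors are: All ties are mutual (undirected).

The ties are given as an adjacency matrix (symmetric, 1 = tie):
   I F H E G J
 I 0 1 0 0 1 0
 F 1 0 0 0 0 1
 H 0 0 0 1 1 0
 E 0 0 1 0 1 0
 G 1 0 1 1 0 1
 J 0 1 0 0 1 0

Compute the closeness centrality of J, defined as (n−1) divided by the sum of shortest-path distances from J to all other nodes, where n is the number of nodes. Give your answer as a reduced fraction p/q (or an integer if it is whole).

Distances from J: E:2, F:1, G:1, H:2, I:2. Sum = 8.
n = 6, so closeness = 5/8.

5/8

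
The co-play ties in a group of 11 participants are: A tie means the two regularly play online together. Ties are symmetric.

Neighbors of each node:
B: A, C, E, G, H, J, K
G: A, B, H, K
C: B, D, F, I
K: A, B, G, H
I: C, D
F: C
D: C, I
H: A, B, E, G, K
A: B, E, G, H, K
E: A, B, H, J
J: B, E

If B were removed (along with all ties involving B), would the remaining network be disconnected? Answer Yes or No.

Removing B leaves {A, E, G, H, J, and K} with no path to {C, D, F, and I}, so the network splits into 2 components. B is a cut vertex.

Yes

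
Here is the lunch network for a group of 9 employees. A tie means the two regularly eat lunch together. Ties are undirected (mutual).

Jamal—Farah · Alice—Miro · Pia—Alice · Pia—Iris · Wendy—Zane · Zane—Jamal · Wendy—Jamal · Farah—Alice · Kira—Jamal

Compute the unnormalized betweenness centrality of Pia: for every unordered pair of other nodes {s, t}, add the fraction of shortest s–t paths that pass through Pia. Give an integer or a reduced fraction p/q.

Pairs whose geodesics pass through Pia — Farah–Iris: 1; Iris–Kira: 1; Iris–Alice: 1; Iris–Wendy: 1; Iris–Jamal: 1; Iris–Zane: 1; Iris–Miro: 1.
All other pairs contribute 0.
Summing the contributions gives betweenness(Pia) = 7.

7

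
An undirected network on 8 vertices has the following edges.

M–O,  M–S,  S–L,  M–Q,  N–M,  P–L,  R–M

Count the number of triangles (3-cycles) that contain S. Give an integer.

0

S's neighbors are L and M, but none of them are tied to each other, so no triangle contains S.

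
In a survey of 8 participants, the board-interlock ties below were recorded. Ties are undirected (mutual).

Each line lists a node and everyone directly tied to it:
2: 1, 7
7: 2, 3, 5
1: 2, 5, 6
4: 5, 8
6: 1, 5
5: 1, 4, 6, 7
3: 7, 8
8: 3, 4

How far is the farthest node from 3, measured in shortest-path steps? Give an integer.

3

Distances from 3: 1:3, 2:2, 4:2, 5:2, 6:3, 7:1, 8:1.
The largest is 3 (to 1 and 6), so the eccentricity of 3 is 3.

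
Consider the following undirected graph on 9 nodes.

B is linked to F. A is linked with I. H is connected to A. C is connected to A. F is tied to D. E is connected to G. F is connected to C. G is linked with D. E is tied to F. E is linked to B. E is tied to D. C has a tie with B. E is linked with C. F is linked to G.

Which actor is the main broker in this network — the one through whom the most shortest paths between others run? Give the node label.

Unnormalized betweenness of each node: A:13, B:0, C:15, D:0, E:5, F:5, G:0, H:0, I:0.
C has the largest value, 15, making it the main broker — the node through which the most shortest paths run.

C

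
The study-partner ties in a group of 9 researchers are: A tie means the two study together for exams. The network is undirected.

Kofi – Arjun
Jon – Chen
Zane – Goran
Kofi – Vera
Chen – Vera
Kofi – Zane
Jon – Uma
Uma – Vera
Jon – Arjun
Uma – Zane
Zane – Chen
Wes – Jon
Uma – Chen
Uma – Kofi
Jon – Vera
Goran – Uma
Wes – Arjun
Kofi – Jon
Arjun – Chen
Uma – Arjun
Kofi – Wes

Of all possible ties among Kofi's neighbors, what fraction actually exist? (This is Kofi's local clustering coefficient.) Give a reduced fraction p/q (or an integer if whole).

Kofi's neighbors: Arjun, Jon, Uma, Vera, Wes, and Zane (k = 6).
Possible neighbor pairs: C(6,2) = 15. Edges among them: Arjun–Jon, Arjun–Uma, Arjun–Wes, Jon–Uma, Jon–Vera, Jon–Wes, Uma–Vera, Uma–Zane → e = 8.
Clustering(Kofi) = 8/15.

8/15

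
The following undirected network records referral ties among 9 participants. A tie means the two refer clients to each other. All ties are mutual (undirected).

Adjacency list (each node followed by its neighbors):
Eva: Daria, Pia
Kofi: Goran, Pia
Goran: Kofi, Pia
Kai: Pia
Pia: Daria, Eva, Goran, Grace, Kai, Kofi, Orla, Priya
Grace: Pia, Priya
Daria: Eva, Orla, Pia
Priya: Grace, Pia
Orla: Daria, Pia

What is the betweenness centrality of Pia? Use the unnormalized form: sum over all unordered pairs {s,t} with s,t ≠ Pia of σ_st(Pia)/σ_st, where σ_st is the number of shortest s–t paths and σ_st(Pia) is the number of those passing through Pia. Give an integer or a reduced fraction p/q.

47/2

Pairs whose geodesics pass through Pia — Goran–Eva: 1; Goran–Priya: 1; Goran–Daria: 1; Goran–Grace: 1; Goran–Kai: 1; Goran–Orla: 1; Eva–Priya: 1; Eva–Grace: 1; Eva–Kai: 1; Eva–Orla: 1/2; Eva–Kofi: 1; Priya–Daria: 1; Priya–Kai: 1; Priya–Orla: 1 … (+10 more pairs).
All other pairs contribute 0.
Summing the contributions gives betweenness(Pia) = 47/2.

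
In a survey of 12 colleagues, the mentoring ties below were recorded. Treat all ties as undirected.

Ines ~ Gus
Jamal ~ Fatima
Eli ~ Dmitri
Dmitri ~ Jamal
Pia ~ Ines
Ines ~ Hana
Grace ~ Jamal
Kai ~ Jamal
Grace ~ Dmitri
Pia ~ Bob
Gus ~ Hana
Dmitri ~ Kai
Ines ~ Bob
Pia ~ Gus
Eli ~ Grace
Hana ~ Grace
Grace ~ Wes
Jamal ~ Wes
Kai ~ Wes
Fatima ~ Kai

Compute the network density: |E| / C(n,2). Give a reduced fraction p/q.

10/33

There are 20 edges and 12 nodes, so the maximum possible is C(12,2) = 66.
Density = 20/66 = 10/33.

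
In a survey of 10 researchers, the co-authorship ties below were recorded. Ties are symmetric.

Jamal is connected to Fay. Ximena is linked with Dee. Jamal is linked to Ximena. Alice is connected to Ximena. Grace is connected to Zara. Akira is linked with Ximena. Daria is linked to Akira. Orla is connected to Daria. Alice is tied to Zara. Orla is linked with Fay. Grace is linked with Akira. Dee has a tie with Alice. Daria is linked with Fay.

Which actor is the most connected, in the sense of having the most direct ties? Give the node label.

Degrees — Akira:3, Alice:3, Daria:3, Dee:2, Fay:3, Grace:2, Jamal:2, Orla:2, Ximena:4, Zara:2.
The maximum is 4, attained only by Ximena.

Ximena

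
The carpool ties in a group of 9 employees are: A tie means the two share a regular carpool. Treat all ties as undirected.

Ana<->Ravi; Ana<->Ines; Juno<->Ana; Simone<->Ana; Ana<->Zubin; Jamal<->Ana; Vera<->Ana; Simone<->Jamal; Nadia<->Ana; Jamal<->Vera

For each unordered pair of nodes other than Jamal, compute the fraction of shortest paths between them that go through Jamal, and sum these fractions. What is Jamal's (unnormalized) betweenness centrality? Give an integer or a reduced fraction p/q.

1/2

Pairs whose geodesics pass through Jamal — Vera–Simone: 1/2.
All other pairs contribute 0.
Summing the contributions gives betweenness(Jamal) = 1/2.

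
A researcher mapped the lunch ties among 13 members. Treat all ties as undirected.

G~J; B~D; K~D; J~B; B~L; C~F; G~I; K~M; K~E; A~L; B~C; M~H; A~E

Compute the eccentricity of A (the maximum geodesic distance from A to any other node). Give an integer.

Distances from A: B:2, C:3, D:3, E:1, F:4, G:4, H:4, I:5, J:3, K:2, L:1, M:3.
The largest is 5 (to I), so the eccentricity of A is 5.

5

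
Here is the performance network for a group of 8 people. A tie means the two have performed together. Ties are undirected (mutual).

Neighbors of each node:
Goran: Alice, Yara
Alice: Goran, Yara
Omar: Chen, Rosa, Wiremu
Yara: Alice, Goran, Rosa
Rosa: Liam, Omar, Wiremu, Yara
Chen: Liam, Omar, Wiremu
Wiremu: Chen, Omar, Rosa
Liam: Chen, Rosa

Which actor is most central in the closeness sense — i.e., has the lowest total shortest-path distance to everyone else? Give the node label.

Farness (sum of distances to all others) for each node — Alice:17, Chen:16, Goran:17, Liam:14, Omar:13, Rosa:10, Wiremu:13, Yara:12.
The smallest farness is 10, for Rosa, so Rosa has the highest closeness.

Rosa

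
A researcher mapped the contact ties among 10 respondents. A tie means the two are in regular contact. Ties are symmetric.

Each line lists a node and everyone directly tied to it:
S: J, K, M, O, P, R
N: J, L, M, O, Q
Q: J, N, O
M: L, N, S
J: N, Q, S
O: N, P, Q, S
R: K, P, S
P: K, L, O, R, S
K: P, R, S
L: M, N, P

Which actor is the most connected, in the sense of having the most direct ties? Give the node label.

S

Degrees — J:3, K:3, L:3, M:3, N:5, O:4, P:5, Q:3, R:3, S:6.
The maximum is 6, attained only by S.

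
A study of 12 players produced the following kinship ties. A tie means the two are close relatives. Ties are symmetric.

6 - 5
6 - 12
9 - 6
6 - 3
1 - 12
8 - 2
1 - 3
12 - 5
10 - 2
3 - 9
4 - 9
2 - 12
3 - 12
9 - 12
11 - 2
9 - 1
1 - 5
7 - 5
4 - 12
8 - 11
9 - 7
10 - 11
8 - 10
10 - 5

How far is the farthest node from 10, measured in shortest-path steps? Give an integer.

3

Distances from 10: 1:2, 2:1, 3:3, 4:3, 5:1, 6:2, 7:2, 8:1, 9:3, 11:1, 12:2.
The largest is 3 (to 3, 4, and 9), so the eccentricity of 10 is 3.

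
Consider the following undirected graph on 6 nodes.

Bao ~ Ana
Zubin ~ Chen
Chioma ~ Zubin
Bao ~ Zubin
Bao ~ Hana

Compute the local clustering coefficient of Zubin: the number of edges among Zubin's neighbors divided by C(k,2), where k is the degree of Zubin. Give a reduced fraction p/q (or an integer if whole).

0

Zubin's neighbors: Bao, Chen, and Chioma (k = 3).
Possible neighbor pairs: C(3,2) = 3. Edges among them: none → e = 0.
Clustering(Zubin) = 0/3 = 0.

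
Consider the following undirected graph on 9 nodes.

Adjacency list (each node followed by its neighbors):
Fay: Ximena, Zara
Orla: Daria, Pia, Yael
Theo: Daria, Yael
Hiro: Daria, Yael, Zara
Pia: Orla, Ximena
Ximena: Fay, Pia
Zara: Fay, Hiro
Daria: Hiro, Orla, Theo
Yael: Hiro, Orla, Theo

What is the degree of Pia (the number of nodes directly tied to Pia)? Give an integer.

2

Pia is directly tied to Orla and Ximena. That is 2 neighbors, so the degree of Pia is 2.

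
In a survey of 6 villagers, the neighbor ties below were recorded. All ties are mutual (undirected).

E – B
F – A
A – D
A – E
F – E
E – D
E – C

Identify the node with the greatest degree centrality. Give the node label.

E

Degrees — A:3, B:1, C:1, D:2, E:5, F:2.
The maximum is 5, attained only by E.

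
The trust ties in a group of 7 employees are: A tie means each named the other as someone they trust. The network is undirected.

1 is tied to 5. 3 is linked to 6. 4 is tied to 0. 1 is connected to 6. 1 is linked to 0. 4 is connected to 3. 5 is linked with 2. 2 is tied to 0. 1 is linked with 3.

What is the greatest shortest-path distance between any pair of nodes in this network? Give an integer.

Eccentricity of each node (its greatest distance to any other): 0:2, 1:2, 2:3, 3:3, 4:3, 5:3, 6:3.
The maximum eccentricity is 3, realized for instance by the pair 4–5 via 4 – 0 – 1 – 5. So the diameter is 3.

3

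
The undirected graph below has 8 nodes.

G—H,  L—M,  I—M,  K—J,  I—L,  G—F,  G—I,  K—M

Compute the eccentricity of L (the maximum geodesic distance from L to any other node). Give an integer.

Distances from L: F:3, G:2, H:3, I:1, J:3, K:2, M:1.
The largest is 3 (to J, F, and H), so the eccentricity of L is 3.

3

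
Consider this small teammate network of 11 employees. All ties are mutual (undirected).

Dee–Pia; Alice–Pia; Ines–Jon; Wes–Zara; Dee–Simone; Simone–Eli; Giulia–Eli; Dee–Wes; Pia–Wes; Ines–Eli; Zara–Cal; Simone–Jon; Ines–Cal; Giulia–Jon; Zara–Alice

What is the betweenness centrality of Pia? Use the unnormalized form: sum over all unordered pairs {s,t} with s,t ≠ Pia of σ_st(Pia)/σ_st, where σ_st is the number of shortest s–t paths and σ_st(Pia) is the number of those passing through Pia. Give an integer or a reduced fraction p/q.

4

Pairs whose geodesics pass through Pia — Alice–Eli: 1/2; Alice–Giulia: 2/4; Alice–Jon: 1/2; Alice–Simone: 1; Alice–Dee: 1; Alice–Wes: 1/2.
All other pairs contribute 0.
Summing the contributions gives betweenness(Pia) = 4.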